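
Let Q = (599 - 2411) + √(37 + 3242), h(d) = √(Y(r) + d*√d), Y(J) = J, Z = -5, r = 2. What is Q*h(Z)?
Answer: √(2 - 5*I*√5)*(-1812 + √3279) ≈ -4534.9 + 3795.6*I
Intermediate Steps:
h(d) = √(2 + d^(3/2)) (h(d) = √(2 + d*√d) = √(2 + d^(3/2)))
Q = -1812 + √3279 ≈ -1754.7
Q*h(Z) = (-1812 + √3279)*√(2 + (-5)^(3/2)) = (-1812 + √3279)*√(2 - 5*I*√5) = √(2 - 5*I*√5)*(-1812 + √3279)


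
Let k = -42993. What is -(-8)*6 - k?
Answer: 43041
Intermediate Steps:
-(-8)*6 - k = -(-8)*6 - 1*(-42993) = -4*(-12) + 42993 = 48 + 42993 = 43041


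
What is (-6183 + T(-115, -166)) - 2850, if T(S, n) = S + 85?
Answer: -9063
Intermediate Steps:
T(S, n) = 85 + S
(-6183 + T(-115, -166)) - 2850 = (-6183 + (85 - 115)) - 2850 = (-6183 - 30) - 2850 = -6213 - 2850 = -9063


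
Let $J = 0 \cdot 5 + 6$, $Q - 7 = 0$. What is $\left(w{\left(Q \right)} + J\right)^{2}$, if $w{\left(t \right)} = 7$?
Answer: $169$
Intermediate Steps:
$Q = 7$ ($Q = 7 + 0 = 7$)
$J = 6$ ($J = 0 + 6 = 6$)
$\left(w{\left(Q \right)} + J\right)^{2} = \left(7 + 6\right)^{2} = 13^{2} = 169$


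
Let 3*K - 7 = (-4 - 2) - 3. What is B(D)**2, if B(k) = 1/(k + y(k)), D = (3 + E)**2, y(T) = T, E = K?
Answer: 81/9604 ≈ 0.0084340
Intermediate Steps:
K = -2/3 (K = 7/3 + ((-4 - 2) - 3)/3 = 7/3 + (-6 - 3)/3 = 7/3 + (1/3)*(-9) = 7/3 - 3 = -2/3 ≈ -0.66667)
E = -2/3 ≈ -0.66667
D = 49/9 (D = (3 - 2/3)**2 = (7/3)**2 = 49/9 ≈ 5.4444)
B(k) = 1/(2*k) (B(k) = 1/(k + k) = 1/(2*k))
B(D)**2 = (1/(2*(49/9)))**2 = ((1/2)*(9/49))**2 = (9/98)**2 = 81/9604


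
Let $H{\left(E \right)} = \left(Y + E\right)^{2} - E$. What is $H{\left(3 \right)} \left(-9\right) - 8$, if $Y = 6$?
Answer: $-710$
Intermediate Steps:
$H{\left(E \right)} = \left(6 + E\right)^{2} - E$
$H{\left(3 \right)} \left(-9\right) - 8 = \left(\left(6 + 3\right)^{2} - 3\right) \left(-9\right) - 8 = \left(9^{2} - 3\right) \left(-9\right) - 8 = \left(81 - 3\right) \left(-9\right) - 8 = 78 \left(-9\right) - 8 = -702 - 8 = -710$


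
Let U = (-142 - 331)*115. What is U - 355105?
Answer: -409500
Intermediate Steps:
U = -54395 (U = -473*115 = -54395)
U - 355105 = -54395 - 355105 = -409500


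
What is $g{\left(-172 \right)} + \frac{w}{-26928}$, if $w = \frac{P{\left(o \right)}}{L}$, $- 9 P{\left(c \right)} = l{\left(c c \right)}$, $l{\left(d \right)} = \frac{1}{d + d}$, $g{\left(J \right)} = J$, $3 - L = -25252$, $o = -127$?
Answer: $- \frac{33959388813989759}{197438307058080} \approx -172.0$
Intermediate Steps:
$L = 25255$ ($L = 3 - -25252 = 3 + 25252 = 25255$)
$l{\left(d \right)} = \frac{1}{2 d}$
$P{\left(c \right)} = - \frac{1}{18 c^{2}}$ ($P{\left(c \right)} = - \frac{\frac{1}{2} \frac{1}{c c}}{9} = - \frac{\frac{1}{2} \frac{1}{c^{2}}}{9} = - \frac{1}{18 c^{2}}$)
$w = - \frac{1}{7332082110}$ ($w = \frac{\left(- \frac{1}{18}\right) \frac{1}{16129}}{25255} = \left(- \frac{1}{18}\right) \frac{1}{16129} \cdot \frac{1}{25255} = \left(- \frac{1}{290322}\right) \frac{1}{25255} = - \frac{1}{7332082110} \approx -1.3639 \cdot 10^{-10}$)
$g{\left(-172 \right)} + \frac{w}{-26928} = -172 - \frac{1}{7332082110 \left(-26928\right)} = -172 - - \frac{1}{197438307058080} = -172 + \frac{1}{197438307058080} = - \frac{33959388813989759}{197438307058080}$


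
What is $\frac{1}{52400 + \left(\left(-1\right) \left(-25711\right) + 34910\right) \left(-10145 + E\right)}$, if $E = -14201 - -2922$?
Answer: $- \frac{1}{1298691904} \approx -7.7001 \cdot 10^{-10}$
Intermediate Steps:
$E = -11279$ ($E = -14201 + 2922 = -11279$)
$\frac{1}{52400 + \left(\left(-1\right) \left(-25711\right) + 34910\right) \left(-10145 + E\right)} = \frac{1}{52400 + \left(\left(-1\right) \left(-25711\right) + 34910\right) \left(-10145 - 11279\right)} = \frac{1}{52400 + \left(25711 + 34910\right) \left(-21424\right)} = \frac{1}{52400 + 60621 \left(-21424\right)} = \frac{1}{52400 - 1298744304} = \frac{1}{-1298691904} = - \frac{1}{1298691904}$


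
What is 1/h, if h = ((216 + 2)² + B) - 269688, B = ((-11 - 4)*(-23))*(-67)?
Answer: -1/245279 ≈ -4.0770e-6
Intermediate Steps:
B = -23115 (B = -15*(-23)*(-67) = 345*(-67) = -23115)
h = -245279 (h = ((216 + 2)² - 23115) - 269688 = (218² - 23115) - 269688 = (47524 - 23115) - 269688 = 24409 - 269688 = -245279)
1/h = 1/(-245279) = -1/245279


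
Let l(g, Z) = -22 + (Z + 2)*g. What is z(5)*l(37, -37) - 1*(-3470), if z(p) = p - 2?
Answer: -481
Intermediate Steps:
z(p) = -2 + p
l(g, Z) = -22 + g*(2 + Z) (l(g, Z) = -22 + (2 + Z)*g = -22 + g*(2 + Z))
z(5)*l(37, -37) - 1*(-3470) = (-2 + 5)*(-22 + 2*37 - 37*37) - 1*(-3470) = 3*(-22 + 74 - 1369) + 3470 = 3*(-1317) + 3470 = -3951 + 3470 = -481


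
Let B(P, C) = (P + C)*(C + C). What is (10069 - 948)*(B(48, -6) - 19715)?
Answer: -184417499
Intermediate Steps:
B(P, C) = 2*C*(C + P) (B(P, C) = (C + P)*(2*C) = 2*C*(C + P))
(10069 - 948)*(B(48, -6) - 19715) = (10069 - 948)*(2*(-6)*(-6 + 48) - 19715) = 9121*(2*(-6)*42 - 19715) = 9121*(-504 - 19715) = 9121*(-20219) = -184417499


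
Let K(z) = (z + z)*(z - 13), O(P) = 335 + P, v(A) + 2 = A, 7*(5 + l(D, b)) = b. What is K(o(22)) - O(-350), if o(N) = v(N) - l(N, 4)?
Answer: 28095/49 ≈ 573.37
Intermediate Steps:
l(D, b) = -5 + b/7
v(A) = -2 + A
o(N) = 17/7 + N (o(N) = (-2 + N) - (-5 + (1/7)*4) = (-2 + N) - (-5 + 4/7) = (-2 + N) - 1*(-31/7) = (-2 + N) + 31/7 = 17/7 + N)
K(z) = 2*z*(-13 + z) (K(z) = (2*z)*(-13 + z) = 2*z*(-13 + z))
K(o(22)) - O(-350) = 2*(17/7 + 22)*(-13 + (17/7 + 22)) - (335 - 350) = 2*(171/7)*(-13 + 171/7) - 1*(-15) = 2*(171/7)*(80/7) + 15 = 27360/49 + 15 = 28095/49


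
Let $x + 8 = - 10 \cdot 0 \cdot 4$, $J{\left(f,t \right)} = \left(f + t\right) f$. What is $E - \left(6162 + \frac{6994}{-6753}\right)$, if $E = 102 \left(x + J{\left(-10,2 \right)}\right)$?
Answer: $\frac{7989040}{6753} \approx 1183.0$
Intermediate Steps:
$J{\left(f,t \right)} = f \left(f + t\right)$
$x = -8$ ($x = -8 - 10 \cdot 0 \cdot 4 = -8 - 0 = -8 + 0 = -8$)
$E = 7344$ ($E = 102 \left(-8 - 10 \left(-10 + 2\right)\right) = 102 \left(-8 - -80\right) = 102 \left(-8 + 80\right) = 102 \cdot 72 = 7344$)
$E - \left(6162 + \frac{6994}{-6753}\right) = 7344 - \left(6162 + \frac{6994}{-6753}\right) = 7344 - \frac{41604992}{6753} = \frac{7989040}{6753}$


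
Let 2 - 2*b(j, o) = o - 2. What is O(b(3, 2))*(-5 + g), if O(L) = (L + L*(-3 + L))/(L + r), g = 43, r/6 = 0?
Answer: -38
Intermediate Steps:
r = 0 (r = 6*0 = 0)
b(j, o) = 2 - o/2 (b(j, o) = 1 - (o - 2)/2 = 1 - (-2 + o)/2 = 1 + (1 - o/2) = 2 - o/2)
O(L) = (L + L*(-3 + L))/L (O(L) = (L + L*(-3 + L))/(L + 0) = (L + L*(-3 + L))/L)
O(b(3, 2))*(-5 + g) = (-2 + (2 - ½*2))*(-5 + 43) = (-2 + (2 - 1))*38 = (-2 + 1)*38 = -1*38 = -38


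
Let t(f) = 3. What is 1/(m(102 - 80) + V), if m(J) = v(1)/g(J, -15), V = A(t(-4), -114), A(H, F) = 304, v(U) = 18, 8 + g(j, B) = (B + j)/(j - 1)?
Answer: 23/6938 ≈ 0.0033151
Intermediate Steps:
g(j, B) = -8 + (B + j)/(-1 + j) (g(j, B) = -8 + (B + j)/(j - 1) = -8 + (B + j)/(-1 + j))
V = 304
m(J) = 18*(-1 + J)/(-7 - 7*J) (m(J) = 18/(((8 - 15 - 7*J)/(-1 + J))) = 18/(((-7 - 7*J)/(-1 + J))) = 18*((-1 + J)/(-7 - 7*J)) = 18*(-1 + J)/(-7 - 7*J))
1/(m(102 - 80) + V) = 1/(18*(1 - (102 - 80))/(7*(1 + (102 - 80))) + 304) = 1/(18*(1 - 1*22)/(7*(1 + 22)) + 304) = 1/((18/7)*(1 - 22)/23 + 304) = 1/((18/7)*(1/23)*(-21) + 304) = 1/(-54/23 + 304) = 1/(6938/23) = 23/6938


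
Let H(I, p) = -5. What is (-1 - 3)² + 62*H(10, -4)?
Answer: -294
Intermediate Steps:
(-1 - 3)² + 62*H(10, -4) = (-1 - 3)² + 62*(-5) = (-4)² - 310 = 16 - 310 = -294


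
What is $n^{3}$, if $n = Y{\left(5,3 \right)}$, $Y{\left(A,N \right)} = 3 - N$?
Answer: $0$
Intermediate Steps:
$n = 0$ ($n = 3 - 3 = 0$)
$n^{3} = 0^{3} = 0$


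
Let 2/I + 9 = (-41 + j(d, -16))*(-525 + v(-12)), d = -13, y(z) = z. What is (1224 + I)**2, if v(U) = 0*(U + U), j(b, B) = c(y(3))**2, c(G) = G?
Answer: 422392349378596/281937681 ≈ 1.4982e+6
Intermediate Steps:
j(b, B) = 9 (j(b, B) = 3**2 = 9)
v(U) = 0 (v(U) = 0*(2*U) = 0)
I = 2/16791 (I = 2/(-9 + (-41 + 9)*(-525 + 0)) = 2/(-9 - 32*(-525)) = 2/(-9 + 16800) = 2/16791 ≈ 0.00011911)
(1224 + I)**2 = (1224 + 2/16791)**2 = (20552186/16791)**2 = 422392349378596/281937681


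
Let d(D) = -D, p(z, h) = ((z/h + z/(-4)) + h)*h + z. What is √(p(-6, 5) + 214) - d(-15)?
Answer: -15 + √938/2 ≈ 0.31339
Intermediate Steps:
p(z, h) = z + h*(h - z/4 + z/h) (p(z, h) = ((z/h + z*(-¼)) + h)*h + z = ((z/h - z/4) + h)*h + z = ((-z/4 + z/h) + h)*h + z = (h - z/4 + z/h)*h + z = h*(h - z/4 + z/h) + z = z + h*(h - z/4 + z/h))
√(p(-6, 5) + 214) - d(-15) = √((5² + 2*(-6) - ¼*5*(-6)) + 214) - (-1)*(-15) = √((25 - 12 + 15/2) + 214) - 1*15 = √(41/2 + 214) - 15 = √(469/2) - 15 = √938/2 - 15 = -15 + √938/2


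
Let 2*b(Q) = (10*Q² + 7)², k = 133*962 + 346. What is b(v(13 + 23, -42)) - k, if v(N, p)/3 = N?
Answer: 13606266025/2 ≈ 6.8031e+9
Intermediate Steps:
v(N, p) = 3*N
k = 128292 (k = 127946 + 346 = 128292)
b(Q) = (7 + 10*Q²)²/2 (b(Q) = (10*Q² + 7)²/2 = (7 + 10*Q²)²/2)
b(v(13 + 23, -42)) - k = (7 + 10*(3*(13 + 23))²)²/2 - 1*128292 = (7 + 10*(3*36)²)²/2 - 128292 = (7 + 10*108²)²/2 - 128292 = (7 + 10*11664)²/2 - 128292 = (7 + 116640)²/2 - 128292 = (½)*116647² - 128292 = (½)*13606522609 - 128292 = 13606522609/2 - 128292 = 13606266025/2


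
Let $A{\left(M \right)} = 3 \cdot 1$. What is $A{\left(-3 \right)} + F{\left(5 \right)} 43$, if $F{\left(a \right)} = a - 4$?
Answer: $46$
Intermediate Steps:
$F{\left(a \right)} = -4 + a$
$A{\left(M \right)} = 3$
$A{\left(-3 \right)} + F{\left(5 \right)} 43 = 3 + \left(-4 + 5\right) 43 = 3 + 1 \cdot 43 = 3 + 43 = 46$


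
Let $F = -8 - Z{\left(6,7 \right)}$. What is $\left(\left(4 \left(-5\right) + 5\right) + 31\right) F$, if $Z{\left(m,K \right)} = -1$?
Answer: $-112$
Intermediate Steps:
$F = -7$ ($F = -8 - -1 = -8 + 1 = -7$)
$\left(\left(4 \left(-5\right) + 5\right) + 31\right) F = \left(\left(4 \left(-5\right) + 5\right) + 31\right) \left(-7\right) = \left(\left(-20 + 5\right) + 31\right) \left(-7\right) = \left(-15 + 31\right) \left(-7\right) = 16 \left(-7\right) = -112$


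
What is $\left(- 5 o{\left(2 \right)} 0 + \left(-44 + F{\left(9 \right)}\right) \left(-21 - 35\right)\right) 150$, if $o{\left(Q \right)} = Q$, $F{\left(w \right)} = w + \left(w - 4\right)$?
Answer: $252000$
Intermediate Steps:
$F{\left(w \right)} = -4 + 2 w$ ($F{\left(w \right)} = w + \left(-4 + w\right) = -4 + 2 w$)
$\left(- 5 o{\left(2 \right)} 0 + \left(-44 + F{\left(9 \right)}\right) \left(-21 - 35\right)\right) 150 = \left(\left(-5\right) 2 \cdot 0 + \left(-44 + \left(-4 + 2 \cdot 9\right)\right) \left(-21 - 35\right)\right) 150 = \left(\left(-10\right) 0 + \left(-44 + \left(-4 + 18\right)\right) \left(-56\right)\right) 150 = \left(0 + \left(-44 + 14\right) \left(-56\right)\right) 150 = \left(0 - -1680\right) 150 = \left(0 + 1680\right) 150 = 1680 \cdot 150 = 252000$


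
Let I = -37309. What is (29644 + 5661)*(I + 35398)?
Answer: -67467855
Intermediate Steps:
(29644 + 5661)*(I + 35398) = (29644 + 5661)*(-37309 + 35398) = 35305*(-1911) = -67467855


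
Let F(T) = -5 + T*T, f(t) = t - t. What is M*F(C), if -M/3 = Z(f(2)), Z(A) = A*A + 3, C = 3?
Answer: -36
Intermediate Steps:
f(t) = 0
F(T) = -5 + T²
Z(A) = 3 + A² (Z(A) = A² + 3 = 3 + A²)
M = -9 (M = -3*(3 + 0²) = -3*(3 + 0) = -3*3 = -9)
M*F(C) = -9*(-5 + 3²) = -9*(-5 + 9) = -9*4 = -36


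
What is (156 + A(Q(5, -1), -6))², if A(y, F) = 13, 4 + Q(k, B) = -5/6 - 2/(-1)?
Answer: 28561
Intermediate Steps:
Q(k, B) = -17/6 (Q(k, B) = -4 + (-5/6 - 2/(-1)) = -4 + (-5*⅙ - 2*(-1)) = -4 + (-⅚ + 2) = -4 + 7/6 = -17/6)
(156 + A(Q(5, -1), -6))² = (156 + 13)² = 169² = 28561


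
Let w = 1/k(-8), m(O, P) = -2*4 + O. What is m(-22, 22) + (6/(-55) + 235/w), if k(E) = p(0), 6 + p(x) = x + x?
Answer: -79206/55 ≈ -1440.1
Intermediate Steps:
p(x) = -6 + 2*x (p(x) = -6 + (x + x) = -6 + 2*x)
k(E) = -6 (k(E) = -6 + 2*0 = -6 + 0 = -6)
m(O, P) = -8 + O
w = -1/6 (w = 1/(-6) = -1/6 ≈ -0.16667)
m(-22, 22) + (6/(-55) + 235/w) = (-8 - 22) + (6/(-55) + 235/(-1/6)) = -30 + (6*(-1/55) + 235*(-6)) = -30 + (-6/55 - 1410) = -30 - 77556/55 = -79206/55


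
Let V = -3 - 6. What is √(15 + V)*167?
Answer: 167*√6 ≈ 409.06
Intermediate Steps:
V = -9
√(15 + V)*167 = √(15 - 9)*167 = √6*167 = 167*√6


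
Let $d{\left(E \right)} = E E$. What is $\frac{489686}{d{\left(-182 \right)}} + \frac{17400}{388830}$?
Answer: $\frac{244847391}{16512314} \approx 14.828$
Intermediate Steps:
$d{\left(E \right)} = E^{2}$
$\frac{489686}{d{\left(-182 \right)}} + \frac{17400}{388830} = \frac{489686}{\left(-182\right)^{2}} + \frac{17400}{388830} = \frac{489686}{33124} + 17400 \cdot \frac{1}{388830} = 489686 \cdot \frac{1}{33124} + \frac{580}{12961} = \frac{244843}{16562} + \frac{580}{12961} = \frac{244847391}{16512314}$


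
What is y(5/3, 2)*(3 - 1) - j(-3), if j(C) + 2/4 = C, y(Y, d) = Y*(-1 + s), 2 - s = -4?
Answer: 121/6 ≈ 20.167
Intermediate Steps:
s = 6 (s = 2 - 1*(-4) = 2 + 4 = 6)
y(Y, d) = 5*Y (y(Y, d) = Y*(-1 + 6) = Y*5 = 5*Y)
j(C) = -1/2 + C
y(5/3, 2)*(3 - 1) - j(-3) = (5*(5/3))*(3 - 1) - (-1/2 - 3) = (5*(5*(1/3)))*2 - 1*(-7/2) = (5*(5/3))*2 + 7/2 = (25/3)*2 + 7/2 = 50/3 + 7/2 = 121/6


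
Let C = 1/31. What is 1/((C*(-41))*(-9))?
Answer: 31/369 ≈ 0.084011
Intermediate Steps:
C = 1/31 ≈ 0.032258
1/((C*(-41))*(-9)) = 1/(((1/31)*(-41))*(-9)) = 1/(-41/31*(-9)) = 1/(369/31) = 31/369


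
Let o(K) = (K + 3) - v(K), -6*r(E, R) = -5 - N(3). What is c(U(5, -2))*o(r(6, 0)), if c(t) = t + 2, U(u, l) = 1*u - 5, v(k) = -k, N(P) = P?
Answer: 34/3 ≈ 11.333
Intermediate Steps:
U(u, l) = -5 + u (U(u, l) = u - 5 = -5 + u)
r(E, R) = 4/3 (r(E, R) = -(-5 - 1*3)/6 = -(-5 - 3)/6 = -⅙*(-8) = 4/3)
o(K) = 3 + 2*K (o(K) = (K + 3) - (-1)*K = (3 + K) + K = 3 + 2*K)
c(t) = 2 + t
c(U(5, -2))*o(r(6, 0)) = (2 + (-5 + 5))*(3 + 2*(4/3)) = (2 + 0)*(3 + 8/3) = 2*(17/3) = 34/3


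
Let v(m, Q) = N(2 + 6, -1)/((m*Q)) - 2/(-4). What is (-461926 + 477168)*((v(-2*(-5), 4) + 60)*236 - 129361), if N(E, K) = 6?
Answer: -8767777596/5 ≈ -1.7536e+9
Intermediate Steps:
v(m, Q) = 1/2 + 6/(Q*m) (v(m, Q) = 6/((m*Q)) - 2/(-4) = 6/((Q*m)) - 2*(-1/4) = 6*(1/(Q*m)) + 1/2 = 6/(Q*m) + 1/2 = 1/2 + 6/(Q*m))
(-461926 + 477168)*((v(-2*(-5), 4) + 60)*236 - 129361) = (-461926 + 477168)*(((1/2 + 6/(4*(-2*(-5)))) + 60)*236 - 129361) = 15242*(((1/2 + 6*(1/4)/10) + 60)*236 - 129361) = 15242*(((1/2 + 6*(1/4)*(1/10)) + 60)*236 - 129361) = 15242*(((1/2 + 3/20) + 60)*236 - 129361) = 15242*((13/20 + 60)*236 - 129361) = 15242*((1213/20)*236 - 129361) = 15242*(71567/5 - 129361) = 15242*(-575238/5) = -8767777596/5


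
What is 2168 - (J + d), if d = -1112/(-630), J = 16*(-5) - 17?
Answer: 712919/315 ≈ 2263.2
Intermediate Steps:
J = -97 (J = -80 - 17 = -97)
d = 556/315 (d = -1112*(-1/630) = 556/315 ≈ 1.7651)
2168 - (J + d) = 2168 - (-97 + 556/315) = 2168 - 1*(-29999/315) = 2168 + 29999/315 = 712919/315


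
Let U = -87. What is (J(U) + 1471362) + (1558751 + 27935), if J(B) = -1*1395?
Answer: 3056653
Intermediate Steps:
J(B) = -1395
(J(U) + 1471362) + (1558751 + 27935) = (-1395 + 1471362) + (1558751 + 27935) = 1469967 + 1586686 = 3056653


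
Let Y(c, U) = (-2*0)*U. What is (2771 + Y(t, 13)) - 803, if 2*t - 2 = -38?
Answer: 1968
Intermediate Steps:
t = -18 (t = 1 + (1/2)*(-38) = 1 - 19 = -18)
Y(c, U) = 0 (Y(c, U) = 0*U = 0)
(2771 + Y(t, 13)) - 803 = (2771 + 0) - 803 = 2771 - 803 = 1968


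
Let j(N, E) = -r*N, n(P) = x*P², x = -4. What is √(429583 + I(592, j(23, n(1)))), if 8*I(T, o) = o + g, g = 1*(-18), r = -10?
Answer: √1718438/2 ≈ 655.45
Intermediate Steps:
n(P) = -4*P²
g = -18
j(N, E) = 10*N (j(N, E) = -(-10)*N = 10*N)
I(T, o) = -9/4 + o/8 (I(T, o) = (o - 18)/8 = (-18 + o)/8 = -9/4 + o/8)
√(429583 + I(592, j(23, n(1)))) = √(429583 + (-9/4 + (10*23)/8)) = √(429583 + (-9/4 + (⅛)*230)) = √(429583 + (-9/4 + 115/4)) = √(429583 + 53/2) = √(859219/2) = √1718438/2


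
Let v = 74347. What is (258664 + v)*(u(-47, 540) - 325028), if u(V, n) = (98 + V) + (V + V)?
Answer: -108252218781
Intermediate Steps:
u(V, n) = 98 + 3*V (u(V, n) = (98 + V) + 2*V = 98 + 3*V)
(258664 + v)*(u(-47, 540) - 325028) = (258664 + 74347)*((98 + 3*(-47)) - 325028) = 333011*((98 - 141) - 325028) = 333011*(-43 - 325028) = 333011*(-325071) = -108252218781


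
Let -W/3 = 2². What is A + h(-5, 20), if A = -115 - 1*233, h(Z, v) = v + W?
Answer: -340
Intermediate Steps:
W = -12 (W = -3*2² = -3*4 = -12)
h(Z, v) = -12 + v (h(Z, v) = v - 12 = -12 + v)
A = -348 (A = -115 - 233 = -348)
A + h(-5, 20) = -348 + (-12 + 20) = -348 + 8 = -340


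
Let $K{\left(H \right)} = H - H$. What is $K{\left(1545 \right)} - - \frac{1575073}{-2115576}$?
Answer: $- \frac{1575073}{2115576} \approx -0.74451$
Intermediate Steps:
$K{\left(H \right)} = 0$
$K{\left(1545 \right)} - - \frac{1575073}{-2115576} = 0 - - \frac{1575073}{-2115576} = 0 - \left(-1575073\right) \left(- \frac{1}{2115576}\right) = 0 - \frac{1575073}{2115576} = - \frac{1575073}{2115576}$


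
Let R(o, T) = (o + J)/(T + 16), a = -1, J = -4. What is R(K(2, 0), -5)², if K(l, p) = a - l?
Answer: 49/121 ≈ 0.40496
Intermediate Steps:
K(l, p) = -1 - l
R(o, T) = (-4 + o)/(16 + T) (R(o, T) = (o - 4)/(T + 16) = (-4 + o)/(16 + T))
R(K(2, 0), -5)² = ((-4 + (-1 - 1*2))/(16 - 5))² = ((-4 + (-1 - 2))/11)² = ((-4 - 3)/11)² = ((1/11)*(-7))² = (-7/11)² = 49/121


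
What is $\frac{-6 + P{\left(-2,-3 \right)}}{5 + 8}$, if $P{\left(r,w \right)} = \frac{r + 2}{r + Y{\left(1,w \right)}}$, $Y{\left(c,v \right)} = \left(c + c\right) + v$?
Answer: $- \frac{6}{13} \approx -0.46154$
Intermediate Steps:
$Y{\left(c,v \right)} = v + 2 c$ ($Y{\left(c,v \right)} = 2 c + v = v + 2 c$)
$P{\left(r,w \right)} = \frac{2 + r}{2 + r + w}$ ($P{\left(r,w \right)} = \frac{r + 2}{r + \left(w + 2 \cdot 1\right)} = \frac{2 + r}{r + \left(w + 2\right)} = \frac{2 + r}{r + \left(2 + w\right)} = \frac{2 + r}{2 + r + w}$)
$\frac{-6 + P{\left(-2,-3 \right)}}{5 + 8} = \frac{-6 + \frac{2 - 2}{2 - 2 - 3}}{5 + 8} = \frac{-6 + \frac{1}{-3} \cdot 0}{13} = \left(-6 - 0\right) \frac{1}{13} = \left(-6 + 0\right) \frac{1}{13} = \left(-6\right) \frac{1}{13} = - \frac{6}{13}$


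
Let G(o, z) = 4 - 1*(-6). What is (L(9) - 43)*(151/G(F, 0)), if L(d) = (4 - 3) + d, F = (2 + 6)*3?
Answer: -4983/10 ≈ -498.30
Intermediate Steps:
F = 24 (F = 8*3 = 24)
G(o, z) = 10 (G(o, z) = 4 + 6 = 10)
L(d) = 1 + d
(L(9) - 43)*(151/G(F, 0)) = ((1 + 9) - 43)*(151/10) = (10 - 43)*(151*(⅒)) = -33*151/10 = -4983/10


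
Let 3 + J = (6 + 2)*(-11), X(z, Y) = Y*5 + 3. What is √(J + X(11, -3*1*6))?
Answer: I*√178 ≈ 13.342*I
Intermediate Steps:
X(z, Y) = 3 + 5*Y (X(z, Y) = 5*Y + 3 = 3 + 5*Y)
J = -91 (J = -3 + (6 + 2)*(-11) = -3 + 8*(-11) = -3 - 88 = -91)
√(J + X(11, -3*1*6)) = √(-91 + (3 + 5*(-3*1*6))) = √(-91 + (3 + 5*(-3*6))) = √(-91 + (3 + 5*(-18))) = √(-91 + (3 - 90)) = √(-91 - 87) = √(-178) = I*√178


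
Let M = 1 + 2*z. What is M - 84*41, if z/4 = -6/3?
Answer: -3459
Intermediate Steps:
z = -8 (z = 4*(-6/3) = 4*(-6*⅓) = 4*(-2) = -8)
M = -15 (M = 1 + 2*(-8) = 1 - 16 = -15)
M - 84*41 = -15 - 84*41 = -15 - 3444 = -3459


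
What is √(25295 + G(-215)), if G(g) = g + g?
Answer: √24865 ≈ 157.69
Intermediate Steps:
G(g) = 2*g
√(25295 + G(-215)) = √(25295 + 2*(-215)) = √(25295 - 430) = √24865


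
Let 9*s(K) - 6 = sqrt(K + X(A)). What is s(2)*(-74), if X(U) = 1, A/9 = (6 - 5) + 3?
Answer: -148/3 - 74*sqrt(3)/9 ≈ -63.575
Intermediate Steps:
A = 36 (A = 9*((6 - 5) + 3) = 9*(1 + 3) = 9*4 = 36)
s(K) = 2/3 + sqrt(1 + K)/9 (s(K) = 2/3 + sqrt(K + 1)/9 = 2/3 + sqrt(1 + K)/9)
s(2)*(-74) = (2/3 + sqrt(1 + 2)/9)*(-74) = (2/3 + sqrt(3)/9)*(-74) = -148/3 - 74*sqrt(3)/9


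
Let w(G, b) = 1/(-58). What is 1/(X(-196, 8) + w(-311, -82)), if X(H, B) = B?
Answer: 58/463 ≈ 0.12527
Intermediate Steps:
w(G, b) = -1/58
1/(X(-196, 8) + w(-311, -82)) = 1/(8 - 1/58) = 1/(463/58) = 58/463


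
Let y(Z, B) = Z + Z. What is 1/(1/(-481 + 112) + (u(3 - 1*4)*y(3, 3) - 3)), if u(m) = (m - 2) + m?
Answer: -369/9964 ≈ -0.037033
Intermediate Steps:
y(Z, B) = 2*Z
u(m) = -2 + 2*m (u(m) = (-2 + m) + m = -2 + 2*m)
1/(1/(-481 + 112) + (u(3 - 1*4)*y(3, 3) - 3)) = 1/(1/(-481 + 112) + ((-2 + 2*(3 - 1*4))*(2*3) - 3)) = 1/(1/(-369) + ((-2 + 2*(3 - 4))*6 - 3)) = 1/(-1/369 + ((-2 + 2*(-1))*6 - 3)) = 1/(-1/369 + ((-2 - 2)*6 - 3)) = 1/(-1/369 + (-4*6 - 3)) = 1/(-1/369 + (-24 - 3)) = 1/(-1/369 - 27) = 1/(-9964/369) = -369/9964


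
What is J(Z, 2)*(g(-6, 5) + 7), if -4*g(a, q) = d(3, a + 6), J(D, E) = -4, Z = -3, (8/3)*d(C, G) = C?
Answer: -215/8 ≈ -26.875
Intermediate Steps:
d(C, G) = 3*C/8
g(a, q) = -9/32 (g(a, q) = -3*3/32 = -¼*9/8 = -9/32)
J(Z, 2)*(g(-6, 5) + 7) = -4*(-9/32 + 7) = -4*215/32 = -215/8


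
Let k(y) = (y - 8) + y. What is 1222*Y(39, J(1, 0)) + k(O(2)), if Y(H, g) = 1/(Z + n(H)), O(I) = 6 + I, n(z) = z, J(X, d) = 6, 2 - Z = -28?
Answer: 1774/69 ≈ 25.710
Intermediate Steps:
Z = 30 (Z = 2 - 1*(-28) = 2 + 28 = 30)
k(y) = -8 + 2*y (k(y) = (-8 + y) + y = -8 + 2*y)
Y(H, g) = 1/(30 + H)
1222*Y(39, J(1, 0)) + k(O(2)) = 1222/(30 + 39) + (-8 + 2*(6 + 2)) = 1222/69 + (-8 + 2*8) = 1222*(1/69) + (-8 + 16) = 1222/69 + 8 = 1774/69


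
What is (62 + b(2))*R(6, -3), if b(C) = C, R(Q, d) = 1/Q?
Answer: 32/3 ≈ 10.667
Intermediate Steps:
(62 + b(2))*R(6, -3) = (62 + 2)/6 = 64*(⅙) = 32/3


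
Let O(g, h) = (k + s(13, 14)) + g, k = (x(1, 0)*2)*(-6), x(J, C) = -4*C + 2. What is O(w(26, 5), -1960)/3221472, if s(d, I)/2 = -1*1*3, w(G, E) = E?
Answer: -25/3221472 ≈ -7.7604e-6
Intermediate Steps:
x(J, C) = 2 - 4*C
s(d, I) = -6 (s(d, I) = 2*(-1*1*3) = 2*(-1*3) = 2*(-3) = -6)
k = -24 (k = ((2 - 4*0)*2)*(-6) = ((2 + 0)*2)*(-6) = (2*2)*(-6) = 4*(-6) = -24)
O(g, h) = -30 + g (O(g, h) = (-24 - 6) + g = -30 + g)
O(w(26, 5), -1960)/3221472 = (-30 + 5)/3221472 = -25*1/3221472 = -25/3221472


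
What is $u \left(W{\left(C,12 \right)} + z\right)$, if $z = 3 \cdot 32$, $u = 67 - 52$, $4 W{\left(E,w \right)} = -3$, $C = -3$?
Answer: $\frac{5715}{4} \approx 1428.8$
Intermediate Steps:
$W{\left(E,w \right)} = - \frac{3}{4}$ ($W{\left(E,w \right)} = \frac{1}{4} \left(-3\right) = - \frac{3}{4}$)
$u = 15$ ($u = 67 - 52 = 15$)
$z = 96$
$u \left(W{\left(C,12 \right)} + z\right) = 15 \left(- \frac{3}{4} + 96\right) = 15 \cdot \frac{381}{4} = \frac{5715}{4}$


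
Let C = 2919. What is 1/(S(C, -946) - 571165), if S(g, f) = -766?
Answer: -1/571931 ≈ -1.7485e-6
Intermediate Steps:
1/(S(C, -946) - 571165) = 1/(-766 - 571165) = 1/(-571931) = -1/571931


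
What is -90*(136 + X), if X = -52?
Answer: -7560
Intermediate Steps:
-90*(136 + X) = -90*(136 - 52) = -90*84 = -7560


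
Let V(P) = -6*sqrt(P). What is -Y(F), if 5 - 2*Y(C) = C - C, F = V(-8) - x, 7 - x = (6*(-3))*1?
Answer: -5/2 ≈ -2.5000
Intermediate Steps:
x = 25 (x = 7 - 6*(-3) = 7 - (-18) = 7 - 1*(-18) = 7 + 18 = 25)
F = -25 - 12*I*sqrt(2) (F = -12*I*sqrt(2) - 1*25 = -12*I*sqrt(2) - 25 = -25 - 12*I*sqrt(2) ≈ -25.0 - 16.971*I)
Y(C) = 5/2 (Y(C) = 5/2 - (C - C)/2 = 5/2 - 1/2*0 = 5/2 + 0 = 5/2)
-Y(F) = -1*5/2 = -5/2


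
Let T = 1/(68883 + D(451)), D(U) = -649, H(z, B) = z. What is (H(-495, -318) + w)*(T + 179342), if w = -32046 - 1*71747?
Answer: -638097705480176/34117 ≈ -1.8703e+10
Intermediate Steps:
w = -103793 (w = -32046 - 71747 = -103793)
T = 1/68234 (T = 1/(68883 - 649) = 1/68234 ≈ 1.4655e-5)
(H(-495, -318) + w)*(T + 179342) = (-495 - 103793)*(1/68234 + 179342) = -104288*12237222029/68234 = -638097705480176/34117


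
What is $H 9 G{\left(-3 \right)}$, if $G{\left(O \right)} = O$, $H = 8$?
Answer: $-216$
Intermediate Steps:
$H 9 G{\left(-3 \right)} = 8 \cdot 9 \left(-3\right) = 72 \left(-3\right) = -216$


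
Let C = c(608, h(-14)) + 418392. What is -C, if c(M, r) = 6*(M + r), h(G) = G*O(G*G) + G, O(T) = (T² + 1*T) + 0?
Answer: 2821452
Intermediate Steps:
O(T) = T + T² (O(T) = (T² + T) + 0 = (T + T²) + 0 = T + T²)
h(G) = G + G³*(1 + G²) (h(G) = G*((G*G)*(1 + G*G)) + G = G*(G²*(1 + G²)) + G = G³*(1 + G²) + G = G + G³*(1 + G²))
c(M, r) = 6*M + 6*r
C = -2821452 (C = (6*608 + 6*(-14 + (-14)³ + (-14)⁵)) + 418392 = (3648 + 6*(-14 - 2744 - 537824)) + 418392 = (3648 + 6*(-540582)) + 418392 = (3648 - 3243492) + 418392 = -3239844 + 418392 = -2821452)
-C = -1*(-2821452) = 2821452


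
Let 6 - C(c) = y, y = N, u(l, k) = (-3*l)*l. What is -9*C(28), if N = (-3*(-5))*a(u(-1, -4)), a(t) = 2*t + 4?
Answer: -324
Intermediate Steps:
u(l, k) = -3*l²
a(t) = 4 + 2*t
N = -30 (N = (-3*(-5))*(4 + 2*(-3*(-1)²)) = 15*(4 + 2*(-3*1)) = 15*(4 + 2*(-3)) = 15*(4 - 6) = 15*(-2) = -30)
y = -30
C(c) = 36 (C(c) = 6 - 1*(-30) = 6 + 30 = 36)
-9*C(28) = -9*36 = -324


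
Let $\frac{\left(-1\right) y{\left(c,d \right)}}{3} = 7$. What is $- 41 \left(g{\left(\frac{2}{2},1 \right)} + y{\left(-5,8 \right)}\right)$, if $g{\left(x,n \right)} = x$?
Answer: $820$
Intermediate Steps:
$y{\left(c,d \right)} = -21$ ($y{\left(c,d \right)} = \left(-3\right) 7 = -21$)
$- 41 \left(g{\left(\frac{2}{2},1 \right)} + y{\left(-5,8 \right)}\right) = - 41 \left(\frac{2}{2} - 21\right) = - 41 \left(2 \cdot \frac{1}{2} - 21\right) = - 41 \left(1 - 21\right) = \left(-41\right) \left(-20\right) = 820$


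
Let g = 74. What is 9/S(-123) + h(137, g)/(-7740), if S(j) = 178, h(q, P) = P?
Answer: 7061/172215 ≈ 0.041001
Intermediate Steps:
9/S(-123) + h(137, g)/(-7740) = 9/178 + 74/(-7740) = 9*(1/178) + 74*(-1/7740) = 9/178 - 37/3870 = 7061/172215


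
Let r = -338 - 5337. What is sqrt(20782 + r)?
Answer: sqrt(15107) ≈ 122.91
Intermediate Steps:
r = -5675
sqrt(20782 + r) = sqrt(20782 - 5675) = sqrt(15107)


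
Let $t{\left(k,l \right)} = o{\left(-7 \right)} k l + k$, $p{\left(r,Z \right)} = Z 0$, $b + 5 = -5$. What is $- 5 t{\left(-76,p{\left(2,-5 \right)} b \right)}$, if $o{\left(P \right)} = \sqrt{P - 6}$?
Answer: $380$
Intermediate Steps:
$b = -10$ ($b = -5 - 5 = -10$)
$p{\left(r,Z \right)} = 0$
$o{\left(P \right)} = \sqrt{-6 + P}$
$t{\left(k,l \right)} = k + i k l \sqrt{13}$ ($t{\left(k,l \right)} = \sqrt{-6 - 7} k l + k = \sqrt{-13} k l + k = i \sqrt{13} k l + k = i k \sqrt{13} l + k = i k l \sqrt{13} + k = k + i k l \sqrt{13}$)
$- 5 t{\left(-76,p{\left(2,-5 \right)} b \right)} = - 5 \left(- 76 \left(1 + i 0 \left(-10\right) \sqrt{13}\right)\right) = - 5 \left(- 76 \left(1 + i 0 \sqrt{13}\right)\right) = - 5 \left(- 76 \left(1 + 0\right)\right) = - 5 \left(\left(-76\right) 1\right) = \left(-5\right) \left(-76\right) = 380$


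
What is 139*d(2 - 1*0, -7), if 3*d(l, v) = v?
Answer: -973/3 ≈ -324.33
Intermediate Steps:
d(l, v) = v/3
139*d(2 - 1*0, -7) = 139*((1/3)*(-7)) = 139*(-7/3) = -973/3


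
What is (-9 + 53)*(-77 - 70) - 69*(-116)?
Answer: 1536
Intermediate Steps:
(-9 + 53)*(-77 - 70) - 69*(-116) = 44*(-147) + 8004 = -6468 + 8004 = 1536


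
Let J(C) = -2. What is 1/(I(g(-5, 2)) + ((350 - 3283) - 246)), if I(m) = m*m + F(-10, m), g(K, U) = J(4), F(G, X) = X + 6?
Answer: -1/3171 ≈ -0.00031536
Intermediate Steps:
F(G, X) = 6 + X
g(K, U) = -2
I(m) = 6 + m + m² (I(m) = m*m + (6 + m) = m² + (6 + m) = 6 + m + m²)
1/(I(g(-5, 2)) + ((350 - 3283) - 246)) = 1/((6 - 2 + (-2)²) + ((350 - 3283) - 246)) = 1/((6 - 2 + 4) + (-2933 - 246)) = 1/(8 - 3179) = 1/(-3171) = -1/3171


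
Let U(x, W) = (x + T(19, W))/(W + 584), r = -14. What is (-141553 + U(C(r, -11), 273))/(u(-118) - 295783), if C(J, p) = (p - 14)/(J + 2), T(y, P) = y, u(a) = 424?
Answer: 1455730799/3037471956 ≈ 0.47926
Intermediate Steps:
C(J, p) = (-14 + p)/(2 + J)
U(x, W) = (19 + x)/(584 + W) (U(x, W) = (x + 19)/(W + 584) = (19 + x)/(584 + W))
(-141553 + U(C(r, -11), 273))/(u(-118) - 295783) = (-141553 + (19 + (-14 - 11)/(2 - 14))/(584 + 273))/(424 - 295783) = (-141553 + (19 - 25/(-12))/857)/(-295359) = (-141553 + (19 - 1/12*(-25))/857)*(-1/295359) = (-141553 + (19 + 25/12)/857)*(-1/295359) = (-141553 + (1/857)*(253/12))*(-1/295359) = (-141553 + 253/10284)*(-1/295359) = -1455730799/10284*(-1/295359) = 1455730799/3037471956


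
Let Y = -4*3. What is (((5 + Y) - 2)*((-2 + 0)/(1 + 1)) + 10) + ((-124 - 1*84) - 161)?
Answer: -350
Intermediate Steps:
Y = -12
(((5 + Y) - 2)*((-2 + 0)/(1 + 1)) + 10) + ((-124 - 1*84) - 161) = (((5 - 12) - 2)*((-2 + 0)/(1 + 1)) + 10) + ((-124 - 1*84) - 161) = ((-7 - 2)*(-2/2) + 10) + ((-124 - 84) - 161) = (-(-18)/2 + 10) + (-208 - 161) = (-9*(-1) + 10) - 369 = (9 + 10) - 369 = 19 - 369 = -350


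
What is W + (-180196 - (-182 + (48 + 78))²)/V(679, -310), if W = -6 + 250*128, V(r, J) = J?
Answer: 5050736/155 ≈ 32585.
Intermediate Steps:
W = 31994 (W = -6 + 32000 = 31994)
W + (-180196 - (-182 + (48 + 78))²)/V(679, -310) = 31994 + (-180196 - (-182 + (48 + 78))²)/(-310) = 31994 + (-180196 - (-182 + 126)²)*(-1/310) = 31994 + (-180196 - 1*(-56)²)*(-1/310) = 31994 + (-180196 - 1*3136)*(-1/310) = 31994 + (-180196 - 3136)*(-1/310) = 31994 - 183332*(-1/310) = 31994 + 91666/155 = 5050736/155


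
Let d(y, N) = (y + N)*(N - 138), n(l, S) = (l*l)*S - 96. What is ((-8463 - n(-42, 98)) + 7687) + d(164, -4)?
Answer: -196272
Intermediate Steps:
n(l, S) = -96 + S*l² (n(l, S) = l²*S - 96 = S*l² - 96 = -96 + S*l²)
d(y, N) = (-138 + N)*(N + y) (d(y, N) = (N + y)*(-138 + N) = (-138 + N)*(N + y))
((-8463 - n(-42, 98)) + 7687) + d(164, -4) = ((-8463 - (-96 + 98*(-42)²)) + 7687) + ((-4)² - 138*(-4) - 138*164 - 4*164) = ((-8463 - (-96 + 98*1764)) + 7687) + (16 + 552 - 22632 - 656) = ((-8463 - (-96 + 172872)) + 7687) - 22720 = ((-8463 - 1*172776) + 7687) - 22720 = ((-8463 - 172776) + 7687) - 22720 = (-181239 + 7687) - 22720 = -173552 - 22720 = -196272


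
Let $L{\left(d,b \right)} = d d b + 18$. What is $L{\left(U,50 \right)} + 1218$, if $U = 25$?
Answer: $32486$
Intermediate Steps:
$L{\left(d,b \right)} = 18 + b d^{2}$ ($L{\left(d,b \right)} = d^{2} b + 18 = b d^{2} + 18 = 18 + b d^{2}$)
$L{\left(U,50 \right)} + 1218 = \left(18 + 50 \cdot 25^{2}\right) + 1218 = \left(18 + 50 \cdot 625\right) + 1218 = \left(18 + 31250\right) + 1218 = 31268 + 1218 = 32486$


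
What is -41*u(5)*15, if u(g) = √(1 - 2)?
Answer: -615*I ≈ -615.0*I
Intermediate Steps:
u(g) = I (u(g) = √(-1) = I)
-41*u(5)*15 = -41*I*15 = -615*I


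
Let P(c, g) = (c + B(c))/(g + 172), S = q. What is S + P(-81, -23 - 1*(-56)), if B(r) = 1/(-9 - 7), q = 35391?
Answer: 116081183/3280 ≈ 35391.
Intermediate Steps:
B(r) = -1/16 (B(r) = 1/(-16) = -1/16)
S = 35391
P(c, g) = (-1/16 + c)/(172 + g) (P(c, g) = (c - 1/16)/(g + 172) = (-1/16 + c)/(172 + g))
S + P(-81, -23 - 1*(-56)) = 35391 + (-1/16 - 81)/(172 + (-23 - 1*(-56))) = 35391 - 1297/16/(172 + (-23 + 56)) = 35391 - 1297/16/(172 + 33) = 35391 - 1297/16/205 = 35391 + (1/205)*(-1297/16) = 35391 - 1297/3280 = 116081183/3280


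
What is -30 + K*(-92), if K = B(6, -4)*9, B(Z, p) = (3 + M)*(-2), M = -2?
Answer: 1626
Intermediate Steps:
B(Z, p) = -2 (B(Z, p) = (3 - 2)*(-2) = 1*(-2) = -2)
K = -18 (K = -2*9 = -18)
-30 + K*(-92) = -30 - 18*(-92) = -30 + 1656 = 1626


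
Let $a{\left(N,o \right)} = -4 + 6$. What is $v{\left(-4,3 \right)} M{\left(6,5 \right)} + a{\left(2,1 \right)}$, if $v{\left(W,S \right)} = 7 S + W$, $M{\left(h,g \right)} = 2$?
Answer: $36$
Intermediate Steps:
$a{\left(N,o \right)} = 2$
$v{\left(W,S \right)} = W + 7 S$
$v{\left(-4,3 \right)} M{\left(6,5 \right)} + a{\left(2,1 \right)} = \left(-4 + 7 \cdot 3\right) 2 + 2 = \left(-4 + 21\right) 2 + 2 = 17 \cdot 2 + 2 = 34 + 2 = 36$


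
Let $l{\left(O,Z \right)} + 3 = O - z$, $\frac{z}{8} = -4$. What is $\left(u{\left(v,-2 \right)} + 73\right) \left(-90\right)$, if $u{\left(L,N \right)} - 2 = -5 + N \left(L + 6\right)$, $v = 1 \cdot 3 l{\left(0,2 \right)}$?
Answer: $10440$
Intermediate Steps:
$z = -32$ ($z = 8 \left(-4\right) = -32$)
$l{\left(O,Z \right)} = 29 + O$ ($l{\left(O,Z \right)} = -3 + \left(O - -32\right) = -3 + \left(O + 32\right) = -3 + \left(32 + O\right) = 29 + O$)
$v = 87$ ($v = 1 \cdot 3 \left(29 + 0\right) = 3 \cdot 29 = 87$)
$u{\left(L,N \right)} = -3 + N \left(6 + L\right)$ ($u{\left(L,N \right)} = 2 + \left(-5 + N \left(L + 6\right)\right) = 2 + \left(-5 + N \left(6 + L\right)\right) = -3 + N \left(6 + L\right)$)
$\left(u{\left(v,-2 \right)} + 73\right) \left(-90\right) = \left(\left(-3 + 6 \left(-2\right) + 87 \left(-2\right)\right) + 73\right) \left(-90\right) = \left(\left(-3 - 12 - 174\right) + 73\right) \left(-90\right) = \left(-189 + 73\right) \left(-90\right) = \left(-116\right) \left(-90\right) = 10440$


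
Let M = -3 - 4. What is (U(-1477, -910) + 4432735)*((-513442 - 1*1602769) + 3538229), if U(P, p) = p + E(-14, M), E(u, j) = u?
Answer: 6302115014598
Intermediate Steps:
M = -7
U(P, p) = -14 + p (U(P, p) = p - 14 = -14 + p)
(U(-1477, -910) + 4432735)*((-513442 - 1*1602769) + 3538229) = ((-14 - 910) + 4432735)*((-513442 - 1*1602769) + 3538229) = (-924 + 4432735)*((-513442 - 1602769) + 3538229) = 4431811*(-2116211 + 3538229) = 4431811*1422018 = 6302115014598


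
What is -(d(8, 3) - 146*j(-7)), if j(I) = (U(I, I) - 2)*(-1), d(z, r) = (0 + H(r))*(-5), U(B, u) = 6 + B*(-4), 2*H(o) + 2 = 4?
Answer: -4667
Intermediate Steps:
H(o) = 1 (H(o) = -1 + (½)*4 = -1 + 2 = 1)
U(B, u) = 6 - 4*B
d(z, r) = -5 (d(z, r) = (0 + 1)*(-5) = 1*(-5) = -5)
j(I) = -4 + 4*I (j(I) = ((6 - 4*I) - 2)*(-1) = (4 - 4*I)*(-1) = -4 + 4*I)
-(d(8, 3) - 146*j(-7)) = -(-5 - 146*(-4 + 4*(-7))) = -(-5 - 146*(-4 - 28)) = -(-5 - 146*(-32)) = -(-5 + 4672) = -1*4667 = -4667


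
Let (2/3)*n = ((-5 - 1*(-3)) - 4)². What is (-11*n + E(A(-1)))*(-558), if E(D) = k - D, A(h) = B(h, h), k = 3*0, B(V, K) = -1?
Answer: 330894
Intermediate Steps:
k = 0
A(h) = -1
E(D) = -D (E(D) = 0 - D = -D)
n = 54 (n = 3*((-5 - 1*(-3)) - 4)²/2 = 3*((-5 + 3) - 4)²/2 = 3*(-2 - 4)²/2 = (3/2)*(-6)² = (3/2)*36 = 54)
(-11*n + E(A(-1)))*(-558) = (-11*54 - 1*(-1))*(-558) = (-594 + 1)*(-558) = -593*(-558) = 330894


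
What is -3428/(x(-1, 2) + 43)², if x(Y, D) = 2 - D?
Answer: -3428/1849 ≈ -1.8540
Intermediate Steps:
-3428/(x(-1, 2) + 43)² = -3428/((2 - 1*2) + 43)² = -3428/((2 - 2) + 43)² = -3428/(0 + 43)² = -3428/(43²) = -3428/1849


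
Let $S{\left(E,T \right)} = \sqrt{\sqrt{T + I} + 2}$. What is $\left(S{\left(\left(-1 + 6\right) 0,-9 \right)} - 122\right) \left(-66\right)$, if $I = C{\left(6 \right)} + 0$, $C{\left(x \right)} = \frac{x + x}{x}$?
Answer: $8052 - 66 \sqrt{2 + i \sqrt{7}} \approx 7944.4 - 53.55 i$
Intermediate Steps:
$C{\left(x \right)} = 2$ ($C{\left(x \right)} = \frac{2 x}{x} = 2$)
$I = 2$ ($I = 2 + 0 = 2$)
$S{\left(E,T \right)} = \sqrt{2 + \sqrt{2 + T}}$ ($S{\left(E,T \right)} = \sqrt{\sqrt{T + 2} + 2} = \sqrt{\sqrt{2 + T} + 2} = \sqrt{2 + \sqrt{2 + T}}$)
$\left(S{\left(\left(-1 + 6\right) 0,-9 \right)} - 122\right) \left(-66\right) = \left(\sqrt{2 + \sqrt{2 - 9}} - 122\right) \left(-66\right) = \left(\sqrt{2 + \sqrt{-7}} - 122\right) \left(-66\right) = \left(\sqrt{2 + i \sqrt{7}} - 122\right) \left(-66\right) = \left(-122 + \sqrt{2 + i \sqrt{7}}\right) \left(-66\right) = 8052 - 66 \sqrt{2 + i \sqrt{7}}$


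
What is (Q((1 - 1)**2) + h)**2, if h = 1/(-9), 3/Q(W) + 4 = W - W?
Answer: 961/1296 ≈ 0.74151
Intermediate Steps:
Q(W) = -3/4 (Q(W) = 3/(-4 + (W - W)) = 3/(-4 + 0) = 3/(-4) = 3*(-1/4) = -3/4)
h = -1/9 ≈ -0.11111
(Q((1 - 1)**2) + h)**2 = (-3/4 - 1/9)**2 = (-31/36)**2 = 961/1296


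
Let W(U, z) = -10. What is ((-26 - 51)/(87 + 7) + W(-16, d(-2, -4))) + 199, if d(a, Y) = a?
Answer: 17689/94 ≈ 188.18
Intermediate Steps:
((-26 - 51)/(87 + 7) + W(-16, d(-2, -4))) + 199 = ((-26 - 51)/(87 + 7) - 10) + 199 = (-77/94 - 10) + 199 = -1017/94 + 199 = 17689/94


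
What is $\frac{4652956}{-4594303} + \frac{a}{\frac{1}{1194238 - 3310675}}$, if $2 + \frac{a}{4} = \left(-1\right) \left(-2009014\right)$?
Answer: $- \frac{11162705357247521812}{656329} \approx -1.7008 \cdot 10^{13}$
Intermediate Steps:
$a = 8036048$ ($a = -8 + 4 \left(\left(-1\right) \left(-2009014\right)\right) = -8 + 4 \cdot 2009014 = -8 + 8036056 = 8036048$)
$\frac{4652956}{-4594303} + \frac{a}{\frac{1}{1194238 - 3310675}} = \frac{4652956}{-4594303} + \frac{8036048}{\frac{1}{1194238 - 3310675}} = 4652956 \left(- \frac{1}{4594303}\right) + \frac{8036048}{\frac{1}{-2116437}} = - \frac{664708}{656329} + \frac{8036048}{- \frac{1}{2116437}} = - \frac{664708}{656329} + 8036048 \left(-2116437\right) = - \frac{664708}{656329} - 17007789320976 = - \frac{11162705357247521812}{656329}$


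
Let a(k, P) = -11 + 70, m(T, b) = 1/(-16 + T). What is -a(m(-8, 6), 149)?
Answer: -59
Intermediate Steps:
a(k, P) = 59
-a(m(-8, 6), 149) = -1*59 = -59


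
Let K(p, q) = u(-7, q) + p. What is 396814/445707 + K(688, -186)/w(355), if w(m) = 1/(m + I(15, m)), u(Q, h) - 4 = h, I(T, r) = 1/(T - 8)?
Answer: 560664744310/3119949 ≈ 1.7970e+5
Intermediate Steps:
I(T, r) = 1/(-8 + T)
u(Q, h) = 4 + h
w(m) = 1/(⅐ + m) (w(m) = 1/(m + 1/(-8 + 15)) = 1/(m + 1/7) = 1/(m + ⅐) = 1/(⅐ + m))
K(p, q) = 4 + p + q (K(p, q) = (4 + q) + p = 4 + p + q)
396814/445707 + K(688, -186)/w(355) = 396814/445707 + (4 + 688 - 186)/((7/(1 + 7*355))) = 396814*(1/445707) + 506/((7/(1 + 2485))) = 396814/445707 + 506/((7/2486)) = 396814/445707 + 506/((7*(1/2486))) = 396814/445707 + 506/(7/2486) = 396814/445707 + 506*(2486/7) = 396814/445707 + 1257916/7 = 560664744310/3119949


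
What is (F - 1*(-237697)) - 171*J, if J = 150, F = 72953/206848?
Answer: 43861570809/206848 ≈ 2.1205e+5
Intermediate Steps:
F = 72953/206848 (F = 72953*(1/206848) = 72953/206848 ≈ 0.35269)
(F - 1*(-237697)) - 171*J = (72953/206848 - 1*(-237697)) - 171*150 = (72953/206848 + 237697) - 25650 = 49167222009/206848 - 25650 = 43861570809/206848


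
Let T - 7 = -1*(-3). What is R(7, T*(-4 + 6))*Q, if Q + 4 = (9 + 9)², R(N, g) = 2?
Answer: 640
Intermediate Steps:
T = 10 (T = 7 - 1*(-3) = 7 + 3 = 10)
Q = 320 (Q = -4 + (9 + 9)² = -4 + 18² = -4 + 324 = 320)
R(7, T*(-4 + 6))*Q = 2*320 = 640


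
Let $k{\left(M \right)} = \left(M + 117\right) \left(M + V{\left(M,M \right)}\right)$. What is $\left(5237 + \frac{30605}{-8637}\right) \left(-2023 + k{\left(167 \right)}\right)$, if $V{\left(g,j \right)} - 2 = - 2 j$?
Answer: $- \frac{2209578276412}{8637} \approx -2.5583 \cdot 10^{8}$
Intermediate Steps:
$V{\left(g,j \right)} = 2 - 2 j$
$k{\left(M \right)} = \left(2 - M\right) \left(117 + M\right)$ ($k{\left(M \right)} = \left(M + 117\right) \left(M - \left(-2 + 2 M\right)\right) = \left(117 + M\right) \left(2 - M\right) = \left(2 - M\right) \left(117 + M\right)$)
$\left(5237 + \frac{30605}{-8637}\right) \left(-2023 + k{\left(167 \right)}\right) = \left(5237 + \frac{30605}{-8637}\right) \left(-2023 - 46860\right) = \left(5237 + 30605 \left(- \frac{1}{8637}\right)\right) \left(-2023 - 46860\right) = \left(5237 - \frac{30605}{8637}\right) \left(-2023 - 46860\right) = \frac{45201364 \left(-2023 - 46860\right)}{8637} = \frac{45201364}{8637} \left(-48883\right) = - \frac{2209578276412}{8637}$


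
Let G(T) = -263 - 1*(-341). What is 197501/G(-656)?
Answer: 197501/78 ≈ 2532.1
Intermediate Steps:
G(T) = 78 (G(T) = -263 + 341 = 78)
197501/G(-656) = 197501/78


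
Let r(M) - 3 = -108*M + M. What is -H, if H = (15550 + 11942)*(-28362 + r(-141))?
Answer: 364873824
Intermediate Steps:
r(M) = 3 - 107*M (r(M) = 3 + (-108*M + M) = 3 - 107*M)
H = -364873824 (H = (15550 + 11942)*(-28362 + (3 - 107*(-141))) = 27492*(-28362 + (3 + 15087)) = 27492*(-28362 + 15090) = 27492*(-13272) = -364873824)
-H = -1*(-364873824) = 364873824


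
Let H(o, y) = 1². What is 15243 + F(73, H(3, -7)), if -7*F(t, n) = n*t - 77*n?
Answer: 106705/7 ≈ 15244.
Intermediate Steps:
H(o, y) = 1
F(t, n) = 11*n - n*t/7 (F(t, n) = -(n*t - 77*n)/7 = -(-77*n + n*t)/7 = 11*n - n*t/7)
15243 + F(73, H(3, -7)) = 15243 + (⅐)*1*(77 - 1*73) = 15243 + (⅐)*1*(77 - 73) = 15243 + (⅐)*1*4 = 15243 + 4/7 = 106705/7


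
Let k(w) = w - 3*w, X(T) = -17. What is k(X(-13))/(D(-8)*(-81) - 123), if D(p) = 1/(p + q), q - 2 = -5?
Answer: -187/636 ≈ -0.29402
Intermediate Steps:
q = -3 (q = 2 - 5 = -3)
D(p) = 1/(-3 + p) (D(p) = 1/(p - 3) = 1/(-3 + p))
k(w) = -2*w
k(X(-13))/(D(-8)*(-81) - 123) = (-2*(-17))/(-81/(-3 - 8) - 123) = 34/(-81/(-11) - 123) = 34/(-1/11*(-81) - 123) = 34/(81/11 - 123) = 34/(-1272/11) = 34*(-11/1272) = -187/636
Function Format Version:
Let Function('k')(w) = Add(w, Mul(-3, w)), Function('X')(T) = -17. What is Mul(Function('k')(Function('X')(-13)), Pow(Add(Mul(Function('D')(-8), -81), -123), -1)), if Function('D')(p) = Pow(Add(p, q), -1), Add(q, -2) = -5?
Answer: Rational(-187, 636) ≈ -0.29402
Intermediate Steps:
q = -3 (q = Add(2, -5) = -3)
Function('D')(p) = Pow(Add(-3, p), -1) (Function('D')(p) = Pow(Add(p, -3), -1) = Pow(Add(-3, p), -1))
Function('k')(w) = Mul(-2, w)
Mul(Function('k')(Function('X')(-13)), Pow(Add(Mul(Function('D')(-8), -81), -123), -1)) = Mul(Mul(-2, -17), Pow(Add(Mul(Pow(Add(-3, -8), -1), -81), -123), -1)) = Mul(34, Pow(Add(Mul(Pow(-11, -1), -81), -123), -1)) = Mul(34, Pow(Add(Mul(Rational(-1, 11), -81), -123), -1)) = Mul(34, Pow(Add(Rational(81, 11), -123), -1)) = Mul(34, Pow(Rational(-1272, 11), -1)) = Mul(34, Rational(-11, 1272)) = Rational(-187, 636)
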